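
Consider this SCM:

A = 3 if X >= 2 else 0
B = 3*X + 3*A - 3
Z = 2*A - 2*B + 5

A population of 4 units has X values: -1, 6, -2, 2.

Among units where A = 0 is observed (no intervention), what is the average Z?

20

Conditioning on A=0 selects the 2 unit(s) with X ∈ {-1, -2}. Their Z values: 17, 23. Mean = 20.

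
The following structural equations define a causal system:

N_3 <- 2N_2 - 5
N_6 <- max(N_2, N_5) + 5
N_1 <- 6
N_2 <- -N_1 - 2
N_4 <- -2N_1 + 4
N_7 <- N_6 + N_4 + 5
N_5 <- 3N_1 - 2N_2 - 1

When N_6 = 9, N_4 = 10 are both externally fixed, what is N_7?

Under do(N_6 = 9, N_4 = 10), each intervened variable's structural equation is replaced by its fixed value.
N_7 = N_6 + N_4 + 5  [with N_6=9, N_4=10]  = 24

24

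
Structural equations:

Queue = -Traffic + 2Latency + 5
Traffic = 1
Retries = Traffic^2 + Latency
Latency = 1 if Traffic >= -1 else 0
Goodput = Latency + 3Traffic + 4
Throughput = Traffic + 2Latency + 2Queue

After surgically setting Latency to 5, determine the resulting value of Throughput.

39

do(Latency=5) replaces the equation Latency = 1 if Traffic >= -1 else 0 with the constant Latency = 5.
Queue = -Traffic + 2Latency + 5  [with Traffic=1, Latency=5]  = 14
Throughput = Traffic + 2Latency + 2Queue  [with Traffic=1, Latency=5, Queue=14]  = 39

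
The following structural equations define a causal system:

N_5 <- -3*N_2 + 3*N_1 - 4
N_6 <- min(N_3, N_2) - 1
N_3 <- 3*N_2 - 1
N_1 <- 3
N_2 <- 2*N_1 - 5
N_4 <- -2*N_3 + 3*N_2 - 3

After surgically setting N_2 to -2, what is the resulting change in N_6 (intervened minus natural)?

-8

Under do(N_2=-2), the mechanism N_2 <- 2*N_1 - 5 is discarded; N_2 is fixed at -2.
N_3 = 3*N_2 - 1  [with N_2=-2]  = -7
N_6 = min(N_3, N_2) - 1  [with N_3=-7, N_2=-2]  = -8
Without intervention: N_2 = 2*N_1 - 5  [with N_1=3]  = 1; N_3 = 3*N_2 - 1  [with N_2=1]  = 2; N_6 = min(N_3, N_2) - 1  [with N_3=2, N_2=1]  = 0.
Change = -8 − 0 = -8.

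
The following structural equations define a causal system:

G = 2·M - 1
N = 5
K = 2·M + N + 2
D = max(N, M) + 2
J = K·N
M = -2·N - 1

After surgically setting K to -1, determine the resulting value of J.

Intervening sets K = -1 and removes its equation (K = 2·M + N + 2).
J = K·N  [with K=-1, N=5]  = -5

-5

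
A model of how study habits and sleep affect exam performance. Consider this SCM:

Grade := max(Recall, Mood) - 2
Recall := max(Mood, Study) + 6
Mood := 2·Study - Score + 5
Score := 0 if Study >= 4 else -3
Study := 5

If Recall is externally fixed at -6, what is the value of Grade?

13

Intervening sets Recall = -6 and removes its equation (Recall := max(Mood, Study) + 6).
Score = 0 if Study >= 4 else -3  [with Study=5]  = 0
Mood = 2·Study - Score + 5  [with Study=5, Score=0]  = 15
Grade = max(Recall, Mood) - 2  [with Recall=-6, Mood=15]  = 13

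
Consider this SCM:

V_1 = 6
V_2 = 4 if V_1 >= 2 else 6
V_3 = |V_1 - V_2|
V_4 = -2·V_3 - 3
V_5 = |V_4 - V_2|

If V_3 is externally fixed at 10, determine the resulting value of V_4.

The intervention breaks the incoming arrows to V_3: V_3 = |V_1 - V_2| no longer applies, and V_3 = 10.
V_4 = -2·V_3 - 3  [with V_3=10]  = -23

-23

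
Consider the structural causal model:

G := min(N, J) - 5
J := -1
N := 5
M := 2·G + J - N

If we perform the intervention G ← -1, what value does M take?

-8

The intervention breaks the incoming arrows to G: G := min(N, J) - 5 no longer applies, and G = -1.
M = 2·G + J - N  [with G=-1, J=-1, N=5]  = -8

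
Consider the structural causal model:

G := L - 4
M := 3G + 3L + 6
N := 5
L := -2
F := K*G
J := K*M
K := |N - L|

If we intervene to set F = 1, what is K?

do(F=1) replaces the equation F := K*G with the constant F = 1.
K is not downstream of the intervention, so its value is determined by the original equations.
K = |N - L|  [with N=5, L=-2]  = 7

7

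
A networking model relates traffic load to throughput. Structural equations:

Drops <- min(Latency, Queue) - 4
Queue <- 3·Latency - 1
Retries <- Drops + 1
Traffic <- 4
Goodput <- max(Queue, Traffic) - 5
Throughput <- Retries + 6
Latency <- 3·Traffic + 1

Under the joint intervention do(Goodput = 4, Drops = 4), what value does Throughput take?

Setting Goodput = 4, Drops = 4 by intervention discards those variables' equations.
Retries = Drops + 1  [with Drops=4]  = 5
Throughput = Retries + 6  [with Retries=5]  = 11

11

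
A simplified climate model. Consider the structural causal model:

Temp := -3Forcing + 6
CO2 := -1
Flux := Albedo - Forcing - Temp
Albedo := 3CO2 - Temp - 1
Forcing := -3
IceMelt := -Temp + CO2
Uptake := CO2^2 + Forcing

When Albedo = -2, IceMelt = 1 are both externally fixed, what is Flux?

Setting Albedo = -2, IceMelt = 1 by intervention discards those variables' equations.
Temp = -3Forcing + 6  [with Forcing=-3]  = 15
Flux = Albedo - Forcing - Temp  [with Albedo=-2, Forcing=-3, Temp=15]  = -14

-14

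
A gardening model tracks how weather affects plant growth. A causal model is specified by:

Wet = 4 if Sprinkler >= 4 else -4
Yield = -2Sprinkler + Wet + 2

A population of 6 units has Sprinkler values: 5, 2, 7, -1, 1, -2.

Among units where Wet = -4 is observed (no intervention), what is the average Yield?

E[Yield|Wet=-4] averages over only the 4 units with Wet=-4 (Sprinkler = 2, -1, 1, -2): Yield = -6, 0, -4, 2, mean -2.

-2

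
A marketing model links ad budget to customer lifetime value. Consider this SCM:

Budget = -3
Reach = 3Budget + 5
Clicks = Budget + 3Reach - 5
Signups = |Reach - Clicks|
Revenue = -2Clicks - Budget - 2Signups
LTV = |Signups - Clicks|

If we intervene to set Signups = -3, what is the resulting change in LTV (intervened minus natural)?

Under do(Signups=-3), the mechanism Signups = |Reach - Clicks| is discarded; Signups is fixed at -3.
Reach = 3Budget + 5  [with Budget=-3]  = -4
Clicks = Budget + 3Reach - 5  [with Budget=-3, Reach=-4]  = -20
LTV = |Signups - Clicks|  [with Signups=-3, Clicks=-20]  = 17
Without intervention: Reach = 3Budget + 5  [with Budget=-3]  = -4; Clicks = Budget + 3Reach - 5  [with Budget=-3, Reach=-4]  = -20; Signups = |Reach - Clicks|  [with Reach=-4, Clicks=-20]  = 16; LTV = |Signups - Clicks|  [with Signups=16, Clicks=-20]  = 36.
Change = 17 − 36 = -19.

-19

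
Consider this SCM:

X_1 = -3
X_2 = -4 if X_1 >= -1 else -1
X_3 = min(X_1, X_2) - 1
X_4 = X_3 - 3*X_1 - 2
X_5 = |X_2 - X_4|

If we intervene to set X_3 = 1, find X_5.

9

do(X_3=1) replaces the equation X_3 = min(X_1, X_2) - 1 with the constant X_3 = 1.
X_2 = -4 if X_1 >= -1 else -1  [with X_1=-3]  = -1
X_4 = X_3 - 3*X_1 - 2  [with X_3=1, X_1=-3]  = 8
X_5 = |X_2 - X_4|  [with X_2=-1, X_4=8]  = 9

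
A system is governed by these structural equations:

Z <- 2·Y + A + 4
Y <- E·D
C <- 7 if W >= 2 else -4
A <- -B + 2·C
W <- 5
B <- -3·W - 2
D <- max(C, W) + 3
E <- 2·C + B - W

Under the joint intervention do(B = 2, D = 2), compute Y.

Setting B = 2, D = 2 by intervention discards those variables' equations.
C = 7 if W >= 2 else -4  [with W=5]  = 7
E = 2·C + B - W  [with C=7, B=2, W=5]  = 11
Y = E·D  [with E=11, D=2]  = 22

22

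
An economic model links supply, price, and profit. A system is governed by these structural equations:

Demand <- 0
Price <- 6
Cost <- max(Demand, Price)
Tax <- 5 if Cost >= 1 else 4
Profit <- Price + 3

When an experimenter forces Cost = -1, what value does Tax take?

The intervention breaks the incoming arrows to Cost: Cost <- max(Demand, Price) no longer applies, and Cost = -1.
Tax = 5 if Cost >= 1 else 4  [with Cost=-1]  = 4

4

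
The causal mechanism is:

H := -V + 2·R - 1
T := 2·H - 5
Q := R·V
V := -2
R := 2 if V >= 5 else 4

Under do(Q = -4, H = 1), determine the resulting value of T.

Under do(Q = -4, H = 1), each intervened variable's structural equation is replaced by its fixed value.
T = 2·H - 5  [with H=1]  = -3

-3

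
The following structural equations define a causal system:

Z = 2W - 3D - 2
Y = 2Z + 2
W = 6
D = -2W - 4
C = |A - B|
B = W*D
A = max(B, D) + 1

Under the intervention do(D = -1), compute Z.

Under do(D=-1), the mechanism D = -2W - 4 is discarded; D is fixed at -1.
Z = 2W - 3D - 2  [with W=6, D=-1]  = 13

13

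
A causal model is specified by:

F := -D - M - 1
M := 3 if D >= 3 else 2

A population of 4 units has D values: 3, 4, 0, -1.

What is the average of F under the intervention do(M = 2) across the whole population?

-4.5

The intervention sets M=2 in all 4 units regardless of D. Recomputing F per unit gives -6, -7, -3, -2; average -4.5.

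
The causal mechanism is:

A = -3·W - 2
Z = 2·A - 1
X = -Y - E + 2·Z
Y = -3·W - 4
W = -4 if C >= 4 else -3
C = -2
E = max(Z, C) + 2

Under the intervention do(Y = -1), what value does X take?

Intervening sets Y = -1 and removes its equation (Y = -3·W - 4).
W = -4 if C >= 4 else -3  [with C=-2]  = -3
A = -3·W - 2  [with W=-3]  = 7
Z = 2·A - 1  [with A=7]  = 13
E = max(Z, C) + 2  [with Z=13, C=-2]  = 15
X = -Y - E + 2·Z  [with Y=-1, E=15, Z=13]  = 12

12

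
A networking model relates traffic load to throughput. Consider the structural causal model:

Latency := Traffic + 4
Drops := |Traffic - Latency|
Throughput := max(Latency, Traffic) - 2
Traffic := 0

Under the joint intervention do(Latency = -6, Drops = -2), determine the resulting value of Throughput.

Setting Latency = -6, Drops = -2 by intervention discards those variables' equations.
Throughput = max(Latency, Traffic) - 2  [with Latency=-6, Traffic=0]  = -2

-2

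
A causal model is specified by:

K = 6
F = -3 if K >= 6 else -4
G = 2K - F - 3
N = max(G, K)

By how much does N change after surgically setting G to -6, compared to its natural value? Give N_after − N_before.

-6

The intervention breaks the incoming arrows to G: G = 2K - F - 3 no longer applies, and G = -6.
N = max(G, K)  [with G=-6, K=6]  = 6
Without intervention: F = -3 if K >= 6 else -4  [with K=6]  = -3; G = 2K - F - 3  [with K=6, F=-3]  = 12; N = max(G, K)  [with G=12, K=6]  = 12.
Change = 6 − 12 = -6.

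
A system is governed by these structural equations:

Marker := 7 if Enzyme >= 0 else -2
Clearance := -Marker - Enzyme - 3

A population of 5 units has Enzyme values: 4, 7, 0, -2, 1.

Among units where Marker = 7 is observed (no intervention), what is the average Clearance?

E[Clearance|Marker=7] averages over only the 4 units with Marker=7 (Enzyme = 4, 7, 0, 1): Clearance = -14, -17, -10, -11, mean -13.

-13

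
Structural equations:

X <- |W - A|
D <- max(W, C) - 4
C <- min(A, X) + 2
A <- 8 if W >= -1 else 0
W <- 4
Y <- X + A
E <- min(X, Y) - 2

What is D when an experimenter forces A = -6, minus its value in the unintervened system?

-2

Under do(A=-6), the mechanism A <- 8 if W >= -1 else 0 is discarded; A is fixed at -6.
X = |W - A|  [with W=4, A=-6]  = 10
C = min(A, X) + 2  [with A=-6, X=10]  = -4
D = max(W, C) - 4  [with W=4, C=-4]  = 0
Without intervention: A = 8 if W >= -1 else 0  [with W=4]  = 8; X = |W - A|  [with W=4, A=8]  = 4; C = min(A, X) + 2  [with A=8, X=4]  = 6; D = max(W, C) - 4  [with W=4, C=6]  = 2.
Change = 0 − 2 = -2.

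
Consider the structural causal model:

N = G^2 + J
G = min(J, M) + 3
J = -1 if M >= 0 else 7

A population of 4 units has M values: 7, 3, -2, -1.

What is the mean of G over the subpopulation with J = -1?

2

E[G|J=-1] averages over only the 2 units with J=-1 (M = 7, 3): G = 2, 2, mean 2.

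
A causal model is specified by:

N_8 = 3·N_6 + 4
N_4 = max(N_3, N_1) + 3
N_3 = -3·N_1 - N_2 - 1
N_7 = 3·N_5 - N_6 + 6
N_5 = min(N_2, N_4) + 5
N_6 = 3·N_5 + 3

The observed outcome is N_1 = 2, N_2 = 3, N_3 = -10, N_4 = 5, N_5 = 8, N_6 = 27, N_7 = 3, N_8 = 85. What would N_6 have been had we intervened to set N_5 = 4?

The intervention breaks the incoming arrows to N_5: N_5 = min(N_2, N_4) + 5 no longer applies, and N_5 = 4.
N_6 = 3·N_5 + 3  [with N_5=4]  = 15

15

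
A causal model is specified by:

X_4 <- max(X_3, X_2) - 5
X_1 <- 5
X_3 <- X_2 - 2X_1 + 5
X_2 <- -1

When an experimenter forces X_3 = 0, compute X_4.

The intervention breaks the incoming arrows to X_3: X_3 <- X_2 - 2X_1 + 5 no longer applies, and X_3 = 0.
X_4 = max(X_3, X_2) - 5  [with X_3=0, X_2=-1]  = -5

-5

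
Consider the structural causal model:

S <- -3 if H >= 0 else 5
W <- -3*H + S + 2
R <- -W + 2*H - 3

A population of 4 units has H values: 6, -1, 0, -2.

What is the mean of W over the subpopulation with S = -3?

E[W|S=-3] averages over only the 2 units with S=-3 (H = 6, 0): W = -19, -1, mean -10.

-10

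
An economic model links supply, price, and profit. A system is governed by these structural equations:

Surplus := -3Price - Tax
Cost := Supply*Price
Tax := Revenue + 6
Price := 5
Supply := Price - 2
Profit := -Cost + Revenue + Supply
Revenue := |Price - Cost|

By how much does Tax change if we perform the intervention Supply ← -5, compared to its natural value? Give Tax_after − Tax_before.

20

do(Supply=-5) replaces the equation Supply := Price - 2 with the constant Supply = -5.
Cost = Supply*Price  [with Supply=-5, Price=5]  = -25
Revenue = |Price - Cost|  [with Price=5, Cost=-25]  = 30
Tax = Revenue + 6  [with Revenue=30]  = 36
Without intervention: Supply = Price - 2  [with Price=5]  = 3; Cost = Supply*Price  [with Supply=3, Price=5]  = 15; Revenue = |Price - Cost|  [with Price=5, Cost=15]  = 10; Tax = Revenue + 6  [with Revenue=10]  = 16.
Change = 36 − 16 = 20.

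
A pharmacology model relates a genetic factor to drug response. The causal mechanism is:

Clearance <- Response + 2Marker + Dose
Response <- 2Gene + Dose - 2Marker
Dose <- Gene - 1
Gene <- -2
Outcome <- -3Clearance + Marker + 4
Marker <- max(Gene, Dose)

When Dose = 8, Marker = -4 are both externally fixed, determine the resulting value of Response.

12

Setting Dose = 8, Marker = -4 by intervention discards those variables' equations.
Response = 2Gene + Dose - 2Marker  [with Gene=-2, Dose=8, Marker=-4]  = 12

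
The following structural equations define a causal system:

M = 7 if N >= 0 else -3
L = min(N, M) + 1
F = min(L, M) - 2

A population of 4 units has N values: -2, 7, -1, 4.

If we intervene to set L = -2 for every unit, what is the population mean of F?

The intervention sets L=-2 in all 4 units regardless of N. Recomputing F per unit gives -5, -4, -5, -4; average -4.5.

-4.5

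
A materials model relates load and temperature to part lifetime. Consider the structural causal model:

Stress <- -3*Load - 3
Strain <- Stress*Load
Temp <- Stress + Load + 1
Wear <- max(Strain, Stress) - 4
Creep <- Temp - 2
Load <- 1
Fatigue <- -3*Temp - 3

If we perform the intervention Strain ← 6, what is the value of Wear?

2

The intervention breaks the incoming arrows to Strain: Strain <- Stress*Load no longer applies, and Strain = 6.
Stress = -3*Load - 3  [with Load=1]  = -6
Wear = max(Strain, Stress) - 4  [with Strain=6, Stress=-6]  = 2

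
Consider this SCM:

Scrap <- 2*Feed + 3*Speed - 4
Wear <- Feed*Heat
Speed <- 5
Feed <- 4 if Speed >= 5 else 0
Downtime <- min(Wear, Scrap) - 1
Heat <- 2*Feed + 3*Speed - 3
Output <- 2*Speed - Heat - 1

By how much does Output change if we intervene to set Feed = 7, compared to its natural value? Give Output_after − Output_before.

-6

Under do(Feed=7), the mechanism Feed <- 4 if Speed >= 5 else 0 is discarded; Feed is fixed at 7.
Heat = 2*Feed + 3*Speed - 3  [with Feed=7, Speed=5]  = 26
Output = 2*Speed - Heat - 1  [with Speed=5, Heat=26]  = -17
Without intervention: Feed = 4 if Speed >= 5 else 0  [with Speed=5]  = 4; Heat = 2*Feed + 3*Speed - 3  [with Feed=4, Speed=5]  = 20; Output = 2*Speed - Heat - 1  [with Speed=5, Heat=20]  = -11.
Change = -17 − (-11) = -6.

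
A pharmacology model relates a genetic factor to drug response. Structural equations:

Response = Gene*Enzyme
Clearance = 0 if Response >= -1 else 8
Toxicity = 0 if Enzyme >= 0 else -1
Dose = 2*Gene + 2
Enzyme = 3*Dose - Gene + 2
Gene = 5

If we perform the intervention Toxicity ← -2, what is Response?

The intervention breaks the incoming arrows to Toxicity: Toxicity = 0 if Enzyme >= 0 else -1 no longer applies, and Toxicity = -2.
Since Response is not a descendant of the intervened variable, it is unaffected.
Dose = 2*Gene + 2  [with Gene=5]  = 12
Enzyme = 3*Dose - Gene + 2  [with Dose=12, Gene=5]  = 33
Response = Gene*Enzyme  [with Gene=5, Enzyme=33]  = 165

165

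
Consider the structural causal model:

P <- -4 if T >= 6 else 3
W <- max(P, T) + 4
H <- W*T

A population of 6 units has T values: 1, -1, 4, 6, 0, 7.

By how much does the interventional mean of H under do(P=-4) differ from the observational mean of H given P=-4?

Every unit gets P=-4 under the intervention. H values become 5, -3, 32, 60, 0, 77; E[H|do(P=-4)] = 28.5.
Observing P=-4 restricts to units where P's equation naturally yields -4: T ∈ {6, 7}. In that subpopulation H = 60, 77, mean 68.5.
Difference = 28.5 − 68.5 = -40.

-40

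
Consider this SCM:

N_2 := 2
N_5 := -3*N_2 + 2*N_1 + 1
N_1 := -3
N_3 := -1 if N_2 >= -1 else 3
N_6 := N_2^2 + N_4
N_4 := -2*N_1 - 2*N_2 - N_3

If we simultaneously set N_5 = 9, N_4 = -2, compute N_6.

Setting N_5 = 9, N_4 = -2 by intervention discards those variables' equations.
N_6 = N_2^2 + N_4  [with N_2=2, N_4=-2]  = 2

2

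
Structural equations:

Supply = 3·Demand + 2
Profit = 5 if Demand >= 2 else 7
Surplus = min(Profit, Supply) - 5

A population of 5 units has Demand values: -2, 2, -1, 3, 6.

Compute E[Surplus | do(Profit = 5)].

The intervention sets Profit=5 in all 5 units regardless of Demand. Recomputing Surplus per unit gives -9, 0, -6, 0, 0; average -3.

-3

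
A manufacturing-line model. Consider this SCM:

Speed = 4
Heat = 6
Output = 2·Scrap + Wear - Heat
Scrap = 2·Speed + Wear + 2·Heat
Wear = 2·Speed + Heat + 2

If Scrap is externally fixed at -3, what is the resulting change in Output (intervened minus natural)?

Intervening sets Scrap = -3 and removes its equation (Scrap = 2·Speed + Wear + 2·Heat).
Wear = 2·Speed + Heat + 2  [with Speed=4, Heat=6]  = 16
Output = 2·Scrap + Wear - Heat  [with Scrap=-3, Wear=16, Heat=6]  = 4
Without intervention: Wear = 2·Speed + Heat + 2  [with Speed=4, Heat=6]  = 16; Scrap = 2·Speed + Wear + 2·Heat  [with Speed=4, Wear=16, Heat=6]  = 36; Output = 2·Scrap + Wear - Heat  [with Scrap=36, Wear=16, Heat=6]  = 82.
Change = 4 − 82 = -78.

-78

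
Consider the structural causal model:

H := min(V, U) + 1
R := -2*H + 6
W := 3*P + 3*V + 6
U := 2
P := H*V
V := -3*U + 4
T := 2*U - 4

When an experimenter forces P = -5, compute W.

-15

Intervening sets P = -5 and removes its equation (P := H*V).
V = -3*U + 4  [with U=2]  = -2
W = 3*P + 3*V + 6  [with P=-5, V=-2]  = -15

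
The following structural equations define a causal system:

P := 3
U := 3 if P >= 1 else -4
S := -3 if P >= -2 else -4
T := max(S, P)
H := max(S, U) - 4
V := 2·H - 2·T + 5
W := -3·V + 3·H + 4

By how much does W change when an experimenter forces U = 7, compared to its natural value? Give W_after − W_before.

Under do(U=7), the mechanism U := 3 if P >= 1 else -4 is discarded; U is fixed at 7.
S = -3 if P >= -2 else -4  [with P=3]  = -3
T = max(S, P)  [with S=-3, P=3]  = 3
H = max(S, U) - 4  [with S=-3, U=7]  = 3
V = 2·H - 2·T + 5  [with H=3, T=3]  = 5
W = -3·V + 3·H + 4  [with V=5, H=3]  = -2
Without intervention: U = 3 if P >= 1 else -4  [with P=3]  = 3; S = -3 if P >= -2 else -4  [with P=3]  = -3; T = max(S, P)  [with S=-3, P=3]  = 3; H = max(S, U) - 4  [with S=-3, U=3]  = -1; V = 2·H - 2·T + 5  [with H=-1, T=3]  = -3; W = -3·V + 3·H + 4  [with V=-3, H=-1]  = 10.
Change = -2 − 10 = -12.

-12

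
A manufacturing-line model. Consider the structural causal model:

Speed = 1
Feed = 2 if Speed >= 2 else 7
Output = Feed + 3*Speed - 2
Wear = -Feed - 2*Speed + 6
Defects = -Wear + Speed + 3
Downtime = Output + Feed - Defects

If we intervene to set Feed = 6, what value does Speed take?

Under do(Feed=6), the mechanism Feed = 2 if Speed >= 2 else 7 is discarded; Feed is fixed at 6.
Speed is not downstream of the intervention, so its value is determined by the original equations.

1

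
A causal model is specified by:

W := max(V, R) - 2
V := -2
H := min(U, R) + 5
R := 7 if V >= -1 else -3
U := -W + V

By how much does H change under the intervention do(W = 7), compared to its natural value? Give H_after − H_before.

do(W=7) replaces the equation W := max(V, R) - 2 with the constant W = 7.
R = 7 if V >= -1 else -3  [with V=-2]  = -3
U = -W + V  [with W=7, V=-2]  = -9
H = min(U, R) + 5  [with U=-9, R=-3]  = -4
Without intervention: R = 7 if V >= -1 else -3  [with V=-2]  = -3; W = max(V, R) - 2  [with V=-2, R=-3]  = -4; U = -W + V  [with W=-4, V=-2]  = 2; H = min(U, R) + 5  [with U=2, R=-3]  = 2.
Change = -4 − 2 = -6.

-6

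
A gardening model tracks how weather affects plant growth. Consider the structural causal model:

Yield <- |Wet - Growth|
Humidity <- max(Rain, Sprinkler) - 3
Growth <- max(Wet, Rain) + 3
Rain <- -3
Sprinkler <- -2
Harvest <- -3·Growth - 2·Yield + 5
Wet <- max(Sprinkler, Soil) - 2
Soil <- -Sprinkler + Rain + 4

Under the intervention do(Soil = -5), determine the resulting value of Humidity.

The intervention breaks the incoming arrows to Soil: Soil <- -Sprinkler + Rain + 4 no longer applies, and Soil = -5.
No directed path runs from Soil to Humidity, so Humidity keeps its natural value.
Humidity = max(Rain, Sprinkler) - 3  [with Rain=-3, Sprinkler=-2]  = -5

-5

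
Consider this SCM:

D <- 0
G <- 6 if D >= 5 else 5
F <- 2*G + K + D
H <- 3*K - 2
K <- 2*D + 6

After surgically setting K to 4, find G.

Under do(K=4), the mechanism K <- 2*D + 6 is discarded; K is fixed at 4.
Since G is not a descendant of the intervened variable, it is unaffected.
G = 6 if D >= 5 else 5  [with D=0]  = 5

5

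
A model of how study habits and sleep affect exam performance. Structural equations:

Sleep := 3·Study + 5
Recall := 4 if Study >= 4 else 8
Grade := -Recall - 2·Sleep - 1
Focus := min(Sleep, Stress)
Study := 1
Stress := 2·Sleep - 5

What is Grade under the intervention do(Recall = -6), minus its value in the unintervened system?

14

The intervention breaks the incoming arrows to Recall: Recall := 4 if Study >= 4 else 8 no longer applies, and Recall = -6.
Sleep = 3·Study + 5  [with Study=1]  = 8
Grade = -Recall - 2·Sleep - 1  [with Recall=-6, Sleep=8]  = -11
Without intervention: Sleep = 3·Study + 5  [with Study=1]  = 8; Recall = 4 if Study >= 4 else 8  [with Study=1]  = 8; Grade = -Recall - 2·Sleep - 1  [with Recall=8, Sleep=8]  = -25.
Change = -11 − (-25) = 14.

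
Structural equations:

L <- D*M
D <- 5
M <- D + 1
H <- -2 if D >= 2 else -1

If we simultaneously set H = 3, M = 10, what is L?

Setting H = 3, M = 10 by intervention discards those variables' equations.
L = D*M  [with D=5, M=10]  = 50

50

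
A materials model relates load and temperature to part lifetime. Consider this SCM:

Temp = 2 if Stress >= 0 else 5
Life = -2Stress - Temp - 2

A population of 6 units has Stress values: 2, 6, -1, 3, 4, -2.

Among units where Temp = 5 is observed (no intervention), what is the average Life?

-4

Observing Temp=5 restricts to units where Temp's equation naturally yields 5: Stress ∈ {-1, -2}. In that subpopulation Life = -5, -3, mean -4.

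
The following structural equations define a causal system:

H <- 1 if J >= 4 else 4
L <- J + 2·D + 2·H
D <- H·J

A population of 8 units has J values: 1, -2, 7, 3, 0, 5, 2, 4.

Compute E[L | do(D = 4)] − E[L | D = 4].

0.75

do(D=4) breaks D's dependence on J. With D=4 fixed, L across the units is 17, 14, 17, 19, 16, 15, 18, 14, mean 16.25.
E[L|D=4] averages over only the 2 units with D=4 (J = 1, 4): L = 17, 14, mean 15.5.
Difference = 16.25 − 15.5 = 0.75.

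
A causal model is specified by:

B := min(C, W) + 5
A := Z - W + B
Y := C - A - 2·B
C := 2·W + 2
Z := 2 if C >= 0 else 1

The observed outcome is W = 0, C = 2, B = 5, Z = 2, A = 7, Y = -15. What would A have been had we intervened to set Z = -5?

Intervening sets Z = -5 and removes its equation (Z := 2 if C >= 0 else 1).
C = 2·W + 2  [with W=0]  = 2
B = min(C, W) + 5  [with C=2, W=0]  = 5
A = Z - W + B  [with Z=-5, W=0, B=5]  = 0

0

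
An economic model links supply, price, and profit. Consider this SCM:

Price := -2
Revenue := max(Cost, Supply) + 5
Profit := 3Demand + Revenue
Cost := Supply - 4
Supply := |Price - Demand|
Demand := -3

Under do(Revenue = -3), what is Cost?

-3

The intervention breaks the incoming arrows to Revenue: Revenue := max(Cost, Supply) + 5 no longer applies, and Revenue = -3.
Since Cost is not a descendant of the intervened variable, it is unaffected.
Supply = |Price - Demand|  [with Price=-2, Demand=-3]  = 1
Cost = Supply - 4  [with Supply=1]  = -3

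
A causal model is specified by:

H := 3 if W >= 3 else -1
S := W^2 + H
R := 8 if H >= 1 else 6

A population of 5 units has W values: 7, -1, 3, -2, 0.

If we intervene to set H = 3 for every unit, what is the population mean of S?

15.6

The intervention sets H=3 in all 5 units regardless of W. Recomputing S per unit gives 52, 4, 12, 7, 3; average 15.6.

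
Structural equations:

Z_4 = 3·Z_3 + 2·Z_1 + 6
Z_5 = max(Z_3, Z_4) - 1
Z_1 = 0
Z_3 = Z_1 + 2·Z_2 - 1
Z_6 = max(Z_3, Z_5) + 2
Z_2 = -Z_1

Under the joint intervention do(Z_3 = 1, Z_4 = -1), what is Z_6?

Setting Z_3 = 1, Z_4 = -1 by intervention discards those variables' equations.
Z_5 = max(Z_3, Z_4) - 1  [with Z_3=1, Z_4=-1]  = 0
Z_6 = max(Z_3, Z_5) + 2  [with Z_3=1, Z_5=0]  = 3

3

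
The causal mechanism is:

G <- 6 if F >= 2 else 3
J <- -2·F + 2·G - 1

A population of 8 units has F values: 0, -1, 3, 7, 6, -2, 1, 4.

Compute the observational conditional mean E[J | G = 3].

6

Observing G=3 restricts to units where G's equation naturally yields 3: F ∈ {0, -1, -2, 1}. In that subpopulation J = 5, 7, 9, 3, mean 6.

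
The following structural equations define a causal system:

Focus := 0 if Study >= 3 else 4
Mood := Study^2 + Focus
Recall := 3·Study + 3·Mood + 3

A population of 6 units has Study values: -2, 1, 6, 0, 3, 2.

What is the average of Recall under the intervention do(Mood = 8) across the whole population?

32

Every unit gets Mood=8 under the intervention. Recall values become 21, 30, 45, 27, 36, 33; E[Recall|do(Mood=8)] = 32.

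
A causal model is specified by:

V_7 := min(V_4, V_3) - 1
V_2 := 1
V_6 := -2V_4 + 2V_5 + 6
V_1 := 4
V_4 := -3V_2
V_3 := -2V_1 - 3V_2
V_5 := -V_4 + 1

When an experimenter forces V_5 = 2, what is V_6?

The intervention breaks the incoming arrows to V_5: V_5 := -V_4 + 1 no longer applies, and V_5 = 2.
V_4 = -3V_2  [with V_2=1]  = -3
V_6 = -2V_4 + 2V_5 + 6  [with V_4=-3, V_5=2]  = 16

16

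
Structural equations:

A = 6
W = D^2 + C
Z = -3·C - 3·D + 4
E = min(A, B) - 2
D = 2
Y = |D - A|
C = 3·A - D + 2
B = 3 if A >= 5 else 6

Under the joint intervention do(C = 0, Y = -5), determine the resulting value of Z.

The joint intervention fixes C = 0, Y = -5, removing each variable's own equation.
Z = -3·C - 3·D + 4  [with C=0, D=2]  = -2

-2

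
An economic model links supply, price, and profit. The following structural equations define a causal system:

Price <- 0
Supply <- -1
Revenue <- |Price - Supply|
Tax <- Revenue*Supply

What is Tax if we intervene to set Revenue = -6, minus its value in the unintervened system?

The intervention breaks the incoming arrows to Revenue: Revenue <- |Price - Supply| no longer applies, and Revenue = -6.
Tax = Revenue*Supply  [with Revenue=-6, Supply=-1]  = 6
Without intervention: Revenue = |Price - Supply|  [with Price=0, Supply=-1]  = 1; Tax = Revenue*Supply  [with Revenue=1, Supply=-1]  = -1.
Change = 6 − (-1) = 7.

7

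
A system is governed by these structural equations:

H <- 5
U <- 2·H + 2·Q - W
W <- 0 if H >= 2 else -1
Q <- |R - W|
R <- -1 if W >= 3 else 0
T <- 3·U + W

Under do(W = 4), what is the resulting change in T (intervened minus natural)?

Under do(W=4), the mechanism W <- 0 if H >= 2 else -1 is discarded; W is fixed at 4.
R = -1 if W >= 3 else 0  [with W=4]  = -1
Q = |R - W|  [with R=-1, W=4]  = 5
U = 2·H + 2·Q - W  [with H=5, Q=5, W=4]  = 16
T = 3·U + W  [with U=16, W=4]  = 52
Without intervention: W = 0 if H >= 2 else -1  [with H=5]  = 0; R = -1 if W >= 3 else 0  [with W=0]  = 0; Q = |R - W|  [with R=0, W=0]  = 0; U = 2·H + 2·Q - W  [with H=5, Q=0, W=0]  = 10; T = 3·U + W  [with U=10, W=0]  = 30.
Change = 52 − 30 = 22.

22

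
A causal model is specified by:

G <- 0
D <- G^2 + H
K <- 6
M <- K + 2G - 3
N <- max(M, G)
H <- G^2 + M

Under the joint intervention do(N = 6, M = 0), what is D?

0

Under do(N = 6, M = 0), each intervened variable's structural equation is replaced by its fixed value.
H = G^2 + M  [with G=0, M=0]  = 0
D = G^2 + H  [with G=0, H=0]  = 0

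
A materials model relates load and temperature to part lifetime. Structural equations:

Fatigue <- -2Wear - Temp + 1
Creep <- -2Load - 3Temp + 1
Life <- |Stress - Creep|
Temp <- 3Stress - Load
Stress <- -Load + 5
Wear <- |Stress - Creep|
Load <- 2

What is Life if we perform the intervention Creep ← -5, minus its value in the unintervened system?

-19

The intervention breaks the incoming arrows to Creep: Creep <- -2Load - 3Temp + 1 no longer applies, and Creep = -5.
Stress = -Load + 5  [with Load=2]  = 3
Life = |Stress - Creep|  [with Stress=3, Creep=-5]  = 8
Without intervention: Stress = -Load + 5  [with Load=2]  = 3; Temp = 3Stress - Load  [with Stress=3, Load=2]  = 7; Creep = -2Load - 3Temp + 1  [with Load=2, Temp=7]  = -24; Life = |Stress - Creep|  [with Stress=3, Creep=-24]  = 27.
Change = 8 − 27 = -19.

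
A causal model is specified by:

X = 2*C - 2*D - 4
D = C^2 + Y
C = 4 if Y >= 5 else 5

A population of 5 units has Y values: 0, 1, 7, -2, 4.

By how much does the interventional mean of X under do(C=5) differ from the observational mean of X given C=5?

-2.5

Every unit gets C=5 under the intervention. X values become -44, -46, -58, -40, -52; E[X|do(C=5)] = -48.
Conditioning on C=5 selects the 4 unit(s) with Y ∈ {0, 1, -2, 4}. Their X values: -44, -46, -40, -52. Mean = -45.5.
Difference = -48 − (-45.5) = -2.5.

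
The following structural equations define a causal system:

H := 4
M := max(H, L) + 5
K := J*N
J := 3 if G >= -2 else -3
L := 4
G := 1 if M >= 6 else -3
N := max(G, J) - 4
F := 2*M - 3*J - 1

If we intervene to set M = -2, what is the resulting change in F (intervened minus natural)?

-4

The intervention breaks the incoming arrows to M: M := max(H, L) + 5 no longer applies, and M = -2.
G = 1 if M >= 6 else -3  [with M=-2]  = -3
J = 3 if G >= -2 else -3  [with G=-3]  = -3
F = 2*M - 3*J - 1  [with M=-2, J=-3]  = 4
Without intervention: M = max(H, L) + 5  [with H=4, L=4]  = 9; G = 1 if M >= 6 else -3  [with M=9]  = 1; J = 3 if G >= -2 else -3  [with G=1]  = 3; F = 2*M - 3*J - 1  [with M=9, J=3]  = 8.
Change = 4 − 8 = -4.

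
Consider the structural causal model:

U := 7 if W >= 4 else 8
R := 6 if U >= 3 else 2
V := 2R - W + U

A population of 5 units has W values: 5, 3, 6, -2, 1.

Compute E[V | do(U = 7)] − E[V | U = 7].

2.9

Every unit gets U=7 under the intervention. V values become 14, 16, 13, 21, 18; E[V|do(U=7)] = 16.4.
E[V|U=7] averages over only the 2 units with U=7 (W = 5, 6): V = 14, 13, mean 13.5.
Difference = 16.4 − 13.5 = 2.9.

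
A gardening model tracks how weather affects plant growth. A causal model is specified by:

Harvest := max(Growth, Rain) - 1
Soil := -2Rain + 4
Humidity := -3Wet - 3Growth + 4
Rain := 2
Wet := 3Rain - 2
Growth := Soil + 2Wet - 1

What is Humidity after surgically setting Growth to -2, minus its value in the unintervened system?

27

Intervening sets Growth = -2 and removes its equation (Growth := Soil + 2Wet - 1).
Wet = 3Rain - 2  [with Rain=2]  = 4
Humidity = -3Wet - 3Growth + 4  [with Wet=4, Growth=-2]  = -2
Without intervention: Soil = -2Rain + 4  [with Rain=2]  = 0; Wet = 3Rain - 2  [with Rain=2]  = 4; Growth = Soil + 2Wet - 1  [with Soil=0, Wet=4]  = 7; Humidity = -3Wet - 3Growth + 4  [with Wet=4, Growth=7]  = -29.
Change = -2 − (-29) = 27.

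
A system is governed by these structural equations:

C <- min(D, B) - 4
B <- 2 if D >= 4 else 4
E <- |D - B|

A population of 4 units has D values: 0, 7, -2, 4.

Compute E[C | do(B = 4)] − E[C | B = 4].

do(B=4) breaks B's dependence on D. With B=4 fixed, C across the units is -4, 0, -6, 0, mean -2.5.
E[C|B=4] averages over only the 2 units with B=4 (D = 0, -2): C = -4, -6, mean -5.
Difference = -2.5 − (-5) = 2.5.

2.5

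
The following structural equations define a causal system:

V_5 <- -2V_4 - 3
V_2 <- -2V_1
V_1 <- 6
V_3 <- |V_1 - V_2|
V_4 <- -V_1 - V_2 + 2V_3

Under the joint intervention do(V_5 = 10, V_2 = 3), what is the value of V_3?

3

Setting V_5 = 10, V_2 = 3 by intervention discards those variables' equations.
V_3 = |V_1 - V_2|  [with V_1=6, V_2=3]  = 3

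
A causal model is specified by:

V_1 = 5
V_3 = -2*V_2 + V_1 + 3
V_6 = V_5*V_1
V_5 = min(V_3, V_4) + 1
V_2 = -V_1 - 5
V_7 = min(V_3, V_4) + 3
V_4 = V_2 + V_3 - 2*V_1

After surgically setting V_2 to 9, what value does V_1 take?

5

Under do(V_2=9), the mechanism V_2 = -V_1 - 5 is discarded; V_2 is fixed at 9.
V_1 is not downstream of the intervention, so its value is determined by the original equations.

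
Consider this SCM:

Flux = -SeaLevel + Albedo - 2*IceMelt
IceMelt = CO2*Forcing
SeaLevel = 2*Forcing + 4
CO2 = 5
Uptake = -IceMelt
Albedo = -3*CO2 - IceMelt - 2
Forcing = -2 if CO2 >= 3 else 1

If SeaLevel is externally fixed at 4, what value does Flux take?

9

The intervention breaks the incoming arrows to SeaLevel: SeaLevel = 2*Forcing + 4 no longer applies, and SeaLevel = 4.
Forcing = -2 if CO2 >= 3 else 1  [with CO2=5]  = -2
IceMelt = CO2*Forcing  [with CO2=5, Forcing=-2]  = -10
Albedo = -3*CO2 - IceMelt - 2  [with CO2=5, IceMelt=-10]  = -7
Flux = -SeaLevel + Albedo - 2*IceMelt  [with SeaLevel=4, Albedo=-7, IceMelt=-10]  = 9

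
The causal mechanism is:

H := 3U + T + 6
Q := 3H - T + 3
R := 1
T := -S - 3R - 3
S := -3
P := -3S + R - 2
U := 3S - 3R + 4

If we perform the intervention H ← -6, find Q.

Intervening sets H = -6 and removes its equation (H := 3U + T + 6).
T = -S - 3R - 3  [with S=-3, R=1]  = -3
Q = 3H - T + 3  [with H=-6, T=-3]  = -12

-12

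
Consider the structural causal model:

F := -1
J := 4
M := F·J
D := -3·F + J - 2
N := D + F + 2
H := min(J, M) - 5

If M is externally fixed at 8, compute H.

The intervention breaks the incoming arrows to M: M := F·J no longer applies, and M = 8.
H = min(J, M) - 5  [with J=4, M=8]  = -1

-1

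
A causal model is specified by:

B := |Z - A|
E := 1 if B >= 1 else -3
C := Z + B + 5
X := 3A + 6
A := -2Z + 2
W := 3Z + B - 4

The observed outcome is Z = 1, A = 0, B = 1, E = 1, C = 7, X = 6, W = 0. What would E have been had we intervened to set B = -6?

-3

The intervention breaks the incoming arrows to B: B := |Z - A| no longer applies, and B = -6.
E = 1 if B >= 1 else -3  [with B=-6]  = -3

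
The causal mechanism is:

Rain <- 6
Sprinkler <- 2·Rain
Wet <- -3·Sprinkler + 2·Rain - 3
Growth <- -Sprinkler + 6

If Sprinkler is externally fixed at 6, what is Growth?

0

Under do(Sprinkler=6), the mechanism Sprinkler <- 2·Rain is discarded; Sprinkler is fixed at 6.
Growth = -Sprinkler + 6  [with Sprinkler=6]  = 0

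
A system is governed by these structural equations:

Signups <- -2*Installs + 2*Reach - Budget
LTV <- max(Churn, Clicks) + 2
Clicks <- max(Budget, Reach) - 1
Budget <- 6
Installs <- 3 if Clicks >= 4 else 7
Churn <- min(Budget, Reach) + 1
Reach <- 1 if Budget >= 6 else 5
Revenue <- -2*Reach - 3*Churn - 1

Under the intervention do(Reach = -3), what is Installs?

Under do(Reach=-3), the mechanism Reach <- 1 if Budget >= 6 else 5 is discarded; Reach is fixed at -3.
Clicks = max(Budget, Reach) - 1  [with Budget=6, Reach=-3]  = 5
Installs = 3 if Clicks >= 4 else 7  [with Clicks=5]  = 3

3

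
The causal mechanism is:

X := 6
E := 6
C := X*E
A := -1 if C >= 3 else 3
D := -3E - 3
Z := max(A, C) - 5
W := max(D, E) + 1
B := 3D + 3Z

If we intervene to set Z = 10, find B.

-33

Intervening sets Z = 10 and removes its equation (Z := max(A, C) - 5).
D = -3E - 3  [with E=6]  = -21
B = 3D + 3Z  [with D=-21, Z=10]  = -33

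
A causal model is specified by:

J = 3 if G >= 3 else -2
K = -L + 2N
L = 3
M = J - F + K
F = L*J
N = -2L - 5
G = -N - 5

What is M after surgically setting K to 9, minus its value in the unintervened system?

The intervention breaks the incoming arrows to K: K = -L + 2N no longer applies, and K = 9.
N = -2L - 5  [with L=3]  = -11
G = -N - 5  [with N=-11]  = 6
J = 3 if G >= 3 else -2  [with G=6]  = 3
F = L*J  [with L=3, J=3]  = 9
M = J - F + K  [with J=3, F=9, K=9]  = 3
Without intervention: N = -2L - 5  [with L=3]  = -11; K = -L + 2N  [with L=3, N=-11]  = -25; G = -N - 5  [with N=-11]  = 6; J = 3 if G >= 3 else -2  [with G=6]  = 3; F = L*J  [with L=3, J=3]  = 9; M = J - F + K  [with J=3, F=9, K=-25]  = -31.
Change = 3 − (-31) = 34.

34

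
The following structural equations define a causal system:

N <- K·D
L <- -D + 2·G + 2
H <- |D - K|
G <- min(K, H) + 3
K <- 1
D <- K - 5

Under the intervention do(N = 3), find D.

Under do(N=3), the mechanism N <- K·D is discarded; N is fixed at 3.
No directed path runs from N to D, so D keeps its natural value.
D = K - 5  [with K=1]  = -4

-4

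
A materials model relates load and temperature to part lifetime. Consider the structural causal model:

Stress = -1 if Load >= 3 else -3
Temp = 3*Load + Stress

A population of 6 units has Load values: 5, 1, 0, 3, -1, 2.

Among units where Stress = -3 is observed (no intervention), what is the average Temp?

-1.5

Conditioning on Stress=-3 selects the 4 unit(s) with Load ∈ {1, 0, -1, 2}. Their Temp values: 0, -3, -6, 3. Mean = -1.5.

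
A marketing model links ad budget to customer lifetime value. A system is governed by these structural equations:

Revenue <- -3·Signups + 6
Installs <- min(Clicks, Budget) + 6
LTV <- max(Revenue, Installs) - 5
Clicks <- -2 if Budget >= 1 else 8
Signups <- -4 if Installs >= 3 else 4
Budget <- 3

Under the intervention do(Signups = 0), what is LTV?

1

Under do(Signups=0), the mechanism Signups <- -4 if Installs >= 3 else 4 is discarded; Signups is fixed at 0.
Clicks = -2 if Budget >= 1 else 8  [with Budget=3]  = -2
Installs = min(Clicks, Budget) + 6  [with Clicks=-2, Budget=3]  = 4
Revenue = -3·Signups + 6  [with Signups=0]  = 6
LTV = max(Revenue, Installs) - 5  [with Revenue=6, Installs=4]  = 1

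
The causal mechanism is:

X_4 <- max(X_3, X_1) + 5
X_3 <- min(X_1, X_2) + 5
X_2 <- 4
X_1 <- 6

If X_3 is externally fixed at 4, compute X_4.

The intervention breaks the incoming arrows to X_3: X_3 <- min(X_1, X_2) + 5 no longer applies, and X_3 = 4.
X_4 = max(X_3, X_1) + 5  [with X_3=4, X_1=6]  = 11

11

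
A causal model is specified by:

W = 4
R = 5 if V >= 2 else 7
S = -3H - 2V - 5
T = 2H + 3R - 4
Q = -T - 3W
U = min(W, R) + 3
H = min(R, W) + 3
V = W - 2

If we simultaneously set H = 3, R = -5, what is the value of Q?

1

The joint intervention fixes H = 3, R = -5, removing each variable's own equation.
T = 2H + 3R - 4  [with H=3, R=-5]  = -13
Q = -T - 3W  [with T=-13, W=4]  = 1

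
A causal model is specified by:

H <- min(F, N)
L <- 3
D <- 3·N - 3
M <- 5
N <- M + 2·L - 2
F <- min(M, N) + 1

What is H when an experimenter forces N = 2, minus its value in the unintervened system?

-4

The intervention breaks the incoming arrows to N: N <- M + 2·L - 2 no longer applies, and N = 2.
F = min(M, N) + 1  [with M=5, N=2]  = 3
H = min(F, N)  [with F=3, N=2]  = 2
Without intervention: N = M + 2·L - 2  [with M=5, L=3]  = 9; F = min(M, N) + 1  [with M=5, N=9]  = 6; H = min(F, N)  [with F=6, N=9]  = 6.
Change = 2 − 6 = -4.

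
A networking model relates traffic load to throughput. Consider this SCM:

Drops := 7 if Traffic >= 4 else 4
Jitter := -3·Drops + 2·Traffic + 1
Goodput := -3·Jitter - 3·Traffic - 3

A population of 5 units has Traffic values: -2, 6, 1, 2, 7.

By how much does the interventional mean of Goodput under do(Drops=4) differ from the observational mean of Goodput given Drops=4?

do(Drops=4) breaks Drops's dependence on Traffic. With Drops=4 fixed, Goodput across the units is 48, -24, 21, 12, -33, mean 4.8.
Conditioning on Drops=4 selects the 3 unit(s) with Traffic ∈ {-2, 1, 2}. Their Goodput values: 48, 21, 12. Mean = 27.
Difference = 4.8 − 27 = -22.2.

-22.2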